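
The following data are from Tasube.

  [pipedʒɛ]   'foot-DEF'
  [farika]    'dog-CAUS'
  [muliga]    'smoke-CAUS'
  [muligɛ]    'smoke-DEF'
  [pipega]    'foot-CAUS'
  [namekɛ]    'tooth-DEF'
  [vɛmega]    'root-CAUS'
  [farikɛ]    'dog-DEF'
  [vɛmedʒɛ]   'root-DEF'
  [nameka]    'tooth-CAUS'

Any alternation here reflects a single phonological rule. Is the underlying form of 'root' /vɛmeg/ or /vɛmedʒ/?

/vɛmedʒ/

'root' shows [dʒ] ~ [g] at the end of the stem ([vɛmedʒɛ] vs [vɛmega]).
But 'smoke' keeps [g] in both environments ([muligɛ], [muliga]), so there is no rule changing /g/ to [dʒ] before the DEF suffix.
So /dʒ/ is underlying, and a rule of depalatalization — palato-alveolar /dʒ/ becomes [g] when no front vowel follows — gives [g].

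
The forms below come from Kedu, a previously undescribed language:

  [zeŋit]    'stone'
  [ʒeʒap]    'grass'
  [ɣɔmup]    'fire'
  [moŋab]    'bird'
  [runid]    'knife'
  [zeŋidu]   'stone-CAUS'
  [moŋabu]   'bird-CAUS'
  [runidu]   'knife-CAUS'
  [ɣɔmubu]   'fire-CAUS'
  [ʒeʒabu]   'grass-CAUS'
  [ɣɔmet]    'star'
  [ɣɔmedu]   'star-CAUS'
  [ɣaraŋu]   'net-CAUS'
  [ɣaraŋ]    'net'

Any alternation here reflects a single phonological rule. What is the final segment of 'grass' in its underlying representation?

/p/

In [ʒeʒap] and [ʒeʒabu] the final segment of 'grass' alternates: [p] ~ [b].
Compare 'bird', with invariant [b] in [moŋab] and [moŋabu]: an analysis with underlying /b/ and a rule producing [p] in isolation would wrongly predict alternation here too.
The underlying segment must be /p/; voiceless stops become voiced between vowels, yielding [b] there.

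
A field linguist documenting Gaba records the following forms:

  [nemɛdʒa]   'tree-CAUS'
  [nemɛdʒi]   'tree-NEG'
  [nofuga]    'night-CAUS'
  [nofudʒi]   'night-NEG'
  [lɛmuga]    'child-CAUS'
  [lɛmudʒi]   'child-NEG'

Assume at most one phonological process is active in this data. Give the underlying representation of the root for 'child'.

In [lɛmuga] and [lɛmudʒi] the final segment of 'child' alternates: [g] ~ [dʒ].
But 'tree' keeps [dʒ] in both environments ([nemɛdʒa], [nemɛdʒi]), so there is no rule changing /dʒ/ to [g] before the CAUS suffix.
The underlying segment must be /g/; /g/ becomes palato-alveolar [dʒ] before a front vowel, yielding [dʒ] there.
The underlying form of 'child' is therefore /lɛmug/.

/lɛmug/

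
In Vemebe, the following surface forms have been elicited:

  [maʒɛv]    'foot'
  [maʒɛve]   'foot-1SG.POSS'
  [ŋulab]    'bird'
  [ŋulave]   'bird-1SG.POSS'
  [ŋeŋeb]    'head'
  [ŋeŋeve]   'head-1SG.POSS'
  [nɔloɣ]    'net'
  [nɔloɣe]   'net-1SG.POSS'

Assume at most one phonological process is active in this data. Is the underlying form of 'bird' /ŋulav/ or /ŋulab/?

/ŋulab/

'bird' shows [b] ~ [v] at the end of the stem ([ŋulab] vs [ŋulave]).
But 'foot' keeps [v] in both environments ([maʒɛv], [maʒɛve]), so there is no rule changing /v/ to [b] in isolation.
The underlying segment must be /b/; voiced stops become fricatives between vowels, yielding [v] there.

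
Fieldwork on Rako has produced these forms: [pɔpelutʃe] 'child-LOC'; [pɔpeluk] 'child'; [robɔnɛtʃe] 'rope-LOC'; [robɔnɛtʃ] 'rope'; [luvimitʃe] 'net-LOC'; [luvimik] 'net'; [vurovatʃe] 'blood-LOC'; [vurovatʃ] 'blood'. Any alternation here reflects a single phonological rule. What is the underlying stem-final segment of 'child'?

'child' shows [tʃ] ~ [k] at the end of the stem ([pɔpelutʃe] vs [pɔpeluk]).
But 'blood' keeps [tʃ] in both environments ([vurovatʃe], [vurovatʃ]), so there is no rule changing /tʃ/ to [k] in isolation.
The underlying segment must be /k/; /k/ becomes palato-alveolar [tʃ] before a front vowel, yielding [tʃ] there.

/k/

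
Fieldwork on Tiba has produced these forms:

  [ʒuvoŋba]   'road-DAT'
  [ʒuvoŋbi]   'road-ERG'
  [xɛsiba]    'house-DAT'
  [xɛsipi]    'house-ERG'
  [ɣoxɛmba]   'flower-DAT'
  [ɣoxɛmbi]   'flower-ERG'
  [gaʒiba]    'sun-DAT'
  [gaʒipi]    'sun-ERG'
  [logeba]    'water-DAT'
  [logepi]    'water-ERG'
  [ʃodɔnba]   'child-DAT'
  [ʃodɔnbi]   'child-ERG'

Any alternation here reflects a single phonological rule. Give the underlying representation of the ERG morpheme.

/-pi/

The ERG morpheme has two allomorphs, [-bi] and [-pi].
The DAT suffix, which begins with [b], is invariant after every stem; so [b] is not altered by any rule here.
So the underlying form is /-pi/, and voiceless stops become voiced after a nasal.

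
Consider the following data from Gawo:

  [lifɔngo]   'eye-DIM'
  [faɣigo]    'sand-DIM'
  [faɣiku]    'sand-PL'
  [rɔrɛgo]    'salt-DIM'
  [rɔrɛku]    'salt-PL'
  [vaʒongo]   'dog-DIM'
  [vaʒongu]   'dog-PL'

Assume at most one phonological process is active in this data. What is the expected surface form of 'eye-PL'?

[lifɔngu]

The PL morpheme has two allomorphs, [-gu] and [-ku].
The DIM suffix, which begins with [g], is invariant after every stem; so [g] is not altered by any rule here.
The PL suffix is therefore /-ku/ underlyingly, with post-nasal voicing: voiceless stops become voiced after a nasal.
After 'eye', which ends in a nasal, the suffix surfaces as [-gu], giving [lifɔngu].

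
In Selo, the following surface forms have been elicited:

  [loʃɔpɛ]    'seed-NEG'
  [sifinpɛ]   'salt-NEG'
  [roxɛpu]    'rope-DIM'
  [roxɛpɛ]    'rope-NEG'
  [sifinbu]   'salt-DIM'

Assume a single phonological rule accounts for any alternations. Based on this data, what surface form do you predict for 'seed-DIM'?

The DIM suffix surfaces as [-bu] and [-pu], depending on the final segment of the stem.
By contrast the NEG suffix keeps its initial [p] throughout — that segment must be underlying.
So the underlying form is /-bu/, and voiced stops become voiceless after a vowel.
After 'seed', which ends in a vowel, the suffix surfaces as [-pu], giving [loʃɔpu].

[loʃɔpu]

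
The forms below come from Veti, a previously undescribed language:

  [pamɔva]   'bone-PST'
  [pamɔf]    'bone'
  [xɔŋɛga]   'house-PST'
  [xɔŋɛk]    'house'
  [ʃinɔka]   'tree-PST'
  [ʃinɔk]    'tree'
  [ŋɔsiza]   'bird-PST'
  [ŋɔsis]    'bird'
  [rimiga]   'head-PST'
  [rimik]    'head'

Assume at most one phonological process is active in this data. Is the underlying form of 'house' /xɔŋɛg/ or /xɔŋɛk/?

The stem for 'house' ends in [g] in [xɔŋɛga] but [k] in [xɔŋɛk].
If /k/ were underlying and a rule turned it into [g] before the PST suffix, 'tree' would also alternate; but it has [k] in both [ʃinɔka] and [ʃinɔk].
Therefore /g/ is basic and [k] is derived by word-final obstruent devoicing (voiced obstruents become voiceless word-finally).

/xɔŋɛg/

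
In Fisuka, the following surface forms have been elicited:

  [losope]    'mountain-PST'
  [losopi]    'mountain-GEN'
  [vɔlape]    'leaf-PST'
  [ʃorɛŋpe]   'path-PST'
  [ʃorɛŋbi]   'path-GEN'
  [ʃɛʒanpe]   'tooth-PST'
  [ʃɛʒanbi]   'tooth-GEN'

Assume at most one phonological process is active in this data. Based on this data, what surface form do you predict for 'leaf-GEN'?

The GEN suffix surfaces as [-bi] and [-pi], depending on the final segment of the stem.
By contrast the PST suffix keeps its initial [p] throughout — that segment must be underlying.
So the underlying form is /-bi/, and voiced stops become voiceless after a vowel.
After 'leaf', which ends in a vowel, the suffix surfaces as [-pi], giving [vɔlapi].

[vɔlapi]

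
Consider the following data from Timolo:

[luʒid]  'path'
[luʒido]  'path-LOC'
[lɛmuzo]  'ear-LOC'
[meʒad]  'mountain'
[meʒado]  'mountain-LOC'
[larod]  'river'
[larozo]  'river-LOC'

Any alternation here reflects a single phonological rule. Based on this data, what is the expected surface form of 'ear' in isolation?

'river' shows [d] ~ [z] at the end of the stem ([larod] vs [larozo]).
If /d/ were underlying and a rule turned it into [z] before the LOC suffix, 'mountain' would also alternate; but it has [d] in both [meʒad] and [meʒado].
The underlying segment must be /z/; voiced fricatives become stops word-finally, yielding [d] there.
The one attested form of 'ear', [lɛmuzo], shows underlying /lɛmuz/. Applying the same rule word-finally gives [lɛmud].

[lɛmud]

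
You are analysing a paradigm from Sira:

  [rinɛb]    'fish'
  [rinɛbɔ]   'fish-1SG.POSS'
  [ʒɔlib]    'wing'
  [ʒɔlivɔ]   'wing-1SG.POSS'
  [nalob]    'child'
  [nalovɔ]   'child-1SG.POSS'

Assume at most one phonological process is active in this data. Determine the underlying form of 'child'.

'child' shows [b] ~ [v] at the end of the stem ([nalob] vs [nalovɔ]).
But 'fish' keeps [b] in both environments ([rinɛb], [rinɛbɔ]), so there is no rule changing /b/ to [v] before the 1SG.POSS suffix.
Therefore /v/ is basic and [b] is derived by word-final hardening (voiced fricatives become stops word-finally).
The underlying form of 'child' is therefore /nalov/.

/nalov/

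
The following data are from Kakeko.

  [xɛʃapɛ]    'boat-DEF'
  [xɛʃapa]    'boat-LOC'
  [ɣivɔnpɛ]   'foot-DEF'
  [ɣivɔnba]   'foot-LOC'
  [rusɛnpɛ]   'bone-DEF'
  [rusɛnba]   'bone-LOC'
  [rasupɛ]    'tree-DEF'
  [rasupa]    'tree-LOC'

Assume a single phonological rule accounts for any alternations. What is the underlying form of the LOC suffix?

/-ba/

The LOC suffix surfaces as [-ba] and [-pa], depending on the final segment of the stem.
The DEF suffix, which begins with [p], is invariant after every stem; so [p] is not altered by any rule here.
So the underlying form is /-ba/, and voiced stops become voiceless after a vowel.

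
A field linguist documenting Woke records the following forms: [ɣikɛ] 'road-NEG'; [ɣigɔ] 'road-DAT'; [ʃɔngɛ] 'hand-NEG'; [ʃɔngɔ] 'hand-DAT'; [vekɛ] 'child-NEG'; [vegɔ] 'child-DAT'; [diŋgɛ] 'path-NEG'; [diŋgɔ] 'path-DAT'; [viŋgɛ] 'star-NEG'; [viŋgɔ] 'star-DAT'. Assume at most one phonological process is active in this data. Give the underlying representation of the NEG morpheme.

/-kɛ/

The NEG morpheme has two allomorphs, [-gɛ] and [-kɛ].
The DAT suffix, which begins with [g], is invariant after every stem; so [g] is not altered by any rule here.
The NEG suffix is therefore /-kɛ/ underlyingly, with post-nasal voicing: voiceless stops become voiced after a nasal.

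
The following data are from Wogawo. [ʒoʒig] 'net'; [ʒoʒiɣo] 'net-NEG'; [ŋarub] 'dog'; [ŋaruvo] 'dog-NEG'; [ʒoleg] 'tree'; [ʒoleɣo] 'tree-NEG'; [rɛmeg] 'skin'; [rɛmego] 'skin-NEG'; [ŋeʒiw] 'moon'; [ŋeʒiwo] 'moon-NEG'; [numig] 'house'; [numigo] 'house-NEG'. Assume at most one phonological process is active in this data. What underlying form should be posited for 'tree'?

/ʒoleɣ/

The stem for 'tree' ends in [g] in [ʒoleg] but [ɣ] in [ʒoleɣo].
Compare 'house', with invariant [g] in [numig] and [numigo]: an analysis with underlying /g/ and a rule producing [ɣ] before the NEG suffix would wrongly predict alternation here too.
Therefore /ɣ/ is basic and [g] is derived by word-final hardening (voiced fricatives become stops word-finally).
So 'tree' = /ʒoleɣ/.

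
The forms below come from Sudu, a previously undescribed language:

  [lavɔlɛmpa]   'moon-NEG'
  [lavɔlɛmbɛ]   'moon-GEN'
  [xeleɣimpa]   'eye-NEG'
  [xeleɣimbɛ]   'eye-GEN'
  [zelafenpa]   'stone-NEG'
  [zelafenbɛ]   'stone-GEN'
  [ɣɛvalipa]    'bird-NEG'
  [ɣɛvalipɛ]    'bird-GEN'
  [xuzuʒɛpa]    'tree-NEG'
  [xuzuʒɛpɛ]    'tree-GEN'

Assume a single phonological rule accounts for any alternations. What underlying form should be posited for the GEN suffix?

/-bɛ/

The GEN morpheme has two allomorphs, [-bɛ] and [-pɛ].
The NEG suffix, which begins with [p], is invariant after every stem; so [p] is not altered by any rule here.
The GEN suffix is therefore /-bɛ/ underlyingly, with post-vocalic devoicing: voiced stops become voiceless after a vowel.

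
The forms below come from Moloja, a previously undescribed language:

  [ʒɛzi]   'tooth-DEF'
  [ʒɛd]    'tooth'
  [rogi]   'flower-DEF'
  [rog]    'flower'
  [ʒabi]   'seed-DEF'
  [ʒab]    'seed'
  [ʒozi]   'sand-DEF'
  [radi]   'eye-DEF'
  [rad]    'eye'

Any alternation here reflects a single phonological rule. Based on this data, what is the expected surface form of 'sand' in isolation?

In [ʒɛzi] and [ʒɛd] the final segment of 'tooth' alternates: [z] ~ [d].
But 'eye' keeps [d] in both environments ([radi], [rad]), so there is no rule changing /d/ to [z] before the DEF suffix.
The underlying segment must be /z/; voiced fricatives become stops word-finally, yielding [d] there.
The one attested form of 'sand', [ʒozi], shows underlying /ʒoz/. Applying the same rule word-finally gives [ʒod].

[ʒod]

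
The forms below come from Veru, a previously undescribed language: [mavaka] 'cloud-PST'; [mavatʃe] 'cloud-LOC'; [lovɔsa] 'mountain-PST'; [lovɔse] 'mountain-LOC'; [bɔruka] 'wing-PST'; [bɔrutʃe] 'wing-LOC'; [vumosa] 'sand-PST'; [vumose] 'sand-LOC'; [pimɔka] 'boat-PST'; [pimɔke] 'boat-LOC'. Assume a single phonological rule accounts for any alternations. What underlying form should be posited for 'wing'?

'wing' shows [k] ~ [tʃ] at the end of the stem ([bɔruka] vs [bɔrutʃe]).
Compare 'boat', with invariant [k] in [pimɔka] and [pimɔke]: an analysis with underlying /k/ and a rule producing [tʃ] before the LOC suffix would wrongly predict alternation here too.
The underlying segment must be /tʃ/; palato-alveolar /tʃ/ becomes [k] when no front vowel follows, yielding [k] there.
So 'wing' = /bɔrutʃ/.

/bɔrutʃ/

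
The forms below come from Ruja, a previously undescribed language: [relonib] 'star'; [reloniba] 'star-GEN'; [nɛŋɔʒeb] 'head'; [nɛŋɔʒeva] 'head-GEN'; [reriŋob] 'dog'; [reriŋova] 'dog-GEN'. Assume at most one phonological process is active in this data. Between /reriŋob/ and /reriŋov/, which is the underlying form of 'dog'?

/reriŋov/

In [reriŋob] and [reriŋova] the final segment of 'dog' alternates: [b] ~ [v].
If /b/ were underlying and a rule turned it into [v] before the GEN suffix, 'star' would also alternate; but it has [b] in both [relonib] and [reloniba].
The alternation reflects word-final hardening: voiced fricatives become stops word-finally. /v/ is underlying.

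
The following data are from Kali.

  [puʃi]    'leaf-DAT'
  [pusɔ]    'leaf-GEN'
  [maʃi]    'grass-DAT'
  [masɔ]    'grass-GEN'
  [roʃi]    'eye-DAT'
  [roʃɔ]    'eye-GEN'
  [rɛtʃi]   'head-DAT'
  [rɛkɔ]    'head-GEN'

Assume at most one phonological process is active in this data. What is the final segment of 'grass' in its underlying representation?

'grass' shows [ʃ] ~ [s] at the end of the stem ([maʃi] vs [masɔ]).
The stem 'eye' ([roʃi], [roʃɔ]) shows [ʃ] unchanged in both environments, so [ʃ] cannot be basic with [s] derived before the GEN suffix.
The alternation reflects palatalization before a front vowel: /k/ and /s/ become palato-alveolar [tʃ] and [ʃ] before a front vowel. /s/ is underlying.

/s/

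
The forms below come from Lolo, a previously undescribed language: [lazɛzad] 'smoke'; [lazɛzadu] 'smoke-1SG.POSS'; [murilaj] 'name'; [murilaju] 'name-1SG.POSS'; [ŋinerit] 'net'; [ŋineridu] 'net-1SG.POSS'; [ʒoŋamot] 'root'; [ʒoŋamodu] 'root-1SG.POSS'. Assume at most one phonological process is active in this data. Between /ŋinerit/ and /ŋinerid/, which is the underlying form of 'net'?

The stem for 'net' ends in [t] in [ŋinerit] but [d] in [ŋineridu].
The stem 'smoke' ([lazɛzad], [lazɛzadu]) shows [d] unchanged in both environments, so [d] cannot be basic with [t] derived in isolation.
So /t/ is underlying, and a rule of intervocalic voicing — voiceless stops become voiced between vowels — gives [d].

/ŋinerit/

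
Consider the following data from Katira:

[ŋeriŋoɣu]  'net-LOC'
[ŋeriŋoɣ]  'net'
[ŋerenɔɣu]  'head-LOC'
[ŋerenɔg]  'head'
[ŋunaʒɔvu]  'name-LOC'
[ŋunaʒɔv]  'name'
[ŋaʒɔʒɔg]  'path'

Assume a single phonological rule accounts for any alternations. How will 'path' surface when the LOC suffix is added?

'head' shows [ɣ] ~ [g] at the end of the stem ([ŋerenɔɣu] vs [ŋerenɔg]).
The stem 'net' ([ŋeriŋoɣu], [ŋeriŋoɣ]) shows [ɣ] unchanged in both environments, so [ɣ] cannot be basic with [g] derived in isolation.
So /g/ is underlying, and a rule of intervocalic spirantization — voiced stops become fricatives between vowels — gives [ɣ].
From [ŋaʒɔʒɔg] the stem 'path' is /ŋaʒɔʒɔg/; between vowels this yields [ŋaʒɔʒɔɣu].

[ŋaʒɔʒɔɣu]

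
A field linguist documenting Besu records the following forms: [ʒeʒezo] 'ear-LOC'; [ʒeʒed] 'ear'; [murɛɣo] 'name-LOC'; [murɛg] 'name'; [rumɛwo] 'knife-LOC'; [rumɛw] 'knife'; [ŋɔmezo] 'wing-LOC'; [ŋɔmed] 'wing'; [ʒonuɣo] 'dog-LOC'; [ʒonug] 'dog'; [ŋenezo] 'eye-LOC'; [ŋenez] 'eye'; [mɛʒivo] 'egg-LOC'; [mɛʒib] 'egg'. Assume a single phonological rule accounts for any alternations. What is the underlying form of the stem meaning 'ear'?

/ʒeʒed/

'ear' shows [z] ~ [d] at the end of the stem ([ʒeʒezo] vs [ʒeʒed]).
But 'eye' keeps [z] in both environments ([ŋenezo], [ŋenez]), so there is no rule changing /z/ to [d] in isolation.
So /d/ is underlying, and a rule of intervocalic spirantization — voiced stops become fricatives between vowels — gives [z].
Hence 'ear' is /ʒeʒed/ underlyingly.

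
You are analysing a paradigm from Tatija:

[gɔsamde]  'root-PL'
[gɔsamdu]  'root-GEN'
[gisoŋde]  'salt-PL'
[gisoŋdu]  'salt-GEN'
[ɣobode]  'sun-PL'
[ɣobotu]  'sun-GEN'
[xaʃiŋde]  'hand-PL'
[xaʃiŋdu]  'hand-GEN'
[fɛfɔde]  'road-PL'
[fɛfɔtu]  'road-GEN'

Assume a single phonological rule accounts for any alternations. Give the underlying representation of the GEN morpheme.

/-tu/

The GEN suffix surfaces as [-du] and [-tu], depending on the final segment of the stem.
The PL suffix, which begins with [d], is invariant after every stem; so [d] is not altered by any rule here.
So the underlying form is /-tu/, and voiceless stops become voiced after a nasal.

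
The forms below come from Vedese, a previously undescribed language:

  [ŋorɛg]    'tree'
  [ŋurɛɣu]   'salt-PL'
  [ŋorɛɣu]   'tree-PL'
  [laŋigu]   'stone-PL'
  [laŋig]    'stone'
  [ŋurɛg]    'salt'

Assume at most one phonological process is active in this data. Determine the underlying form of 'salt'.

/ŋurɛɣ/

The root 'salt' surfaces as [ŋurɛg] and [ŋurɛɣu], with a stem-final [g] ~ [ɣ] alternation.
Compare 'stone', with invariant [g] in [laŋig] and [laŋigu]: an analysis with underlying /g/ and a rule producing [ɣ] before the PL suffix would wrongly predict alternation here too.
Therefore /ɣ/ is basic and [g] is derived by word-final hardening (voiced fricatives become stops word-finally).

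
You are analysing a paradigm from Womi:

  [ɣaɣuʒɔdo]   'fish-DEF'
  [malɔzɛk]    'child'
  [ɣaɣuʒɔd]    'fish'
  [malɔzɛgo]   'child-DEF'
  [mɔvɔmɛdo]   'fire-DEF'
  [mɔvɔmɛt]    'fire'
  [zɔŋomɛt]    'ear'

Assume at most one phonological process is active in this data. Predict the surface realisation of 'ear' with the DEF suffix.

In [mɔvɔmɛdo] and [mɔvɔmɛt] the final segment of 'fire' alternates: [d] ~ [t].
The stem 'fish' ([ɣaɣuʒɔdo], [ɣaɣuʒɔd]) shows [d] unchanged in both environments, so [d] cannot be basic with [t] derived in isolation.
The underlying segment must be /t/; voiceless stops become voiced between vowels, yielding [d] there.
The one attested form of 'ear', [zɔŋomɛt], shows underlying /zɔŋomɛt/. Applying the same rule between vowels gives [zɔŋomɛdo].

[zɔŋomɛdo]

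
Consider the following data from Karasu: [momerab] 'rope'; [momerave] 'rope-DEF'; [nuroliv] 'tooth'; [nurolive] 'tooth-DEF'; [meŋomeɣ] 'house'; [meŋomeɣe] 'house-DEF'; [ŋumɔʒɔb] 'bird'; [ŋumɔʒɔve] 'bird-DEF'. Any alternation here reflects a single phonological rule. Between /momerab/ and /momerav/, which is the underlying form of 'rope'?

The root 'rope' surfaces as [momerab] and [momerave], with a stem-final [b] ~ [v] alternation.
If /v/ were underlying and a rule turned it into [b] in isolation, 'tooth' would also alternate; but it has [v] in both [nuroliv] and [nurolive].
The underlying segment must be /b/; voiced stops become fricatives between vowels, yielding [v] there.

/momerab/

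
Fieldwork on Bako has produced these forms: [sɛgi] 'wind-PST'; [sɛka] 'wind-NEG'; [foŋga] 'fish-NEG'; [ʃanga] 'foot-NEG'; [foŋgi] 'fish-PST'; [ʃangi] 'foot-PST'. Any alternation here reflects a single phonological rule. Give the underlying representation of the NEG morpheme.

/-ka/

The NEG suffix surfaces as [-ga] and [-ka], depending on the final segment of the stem.
By contrast the PST suffix keeps its initial [g] throughout — that segment must be underlying.
The NEG suffix is therefore /-ka/ underlyingly, with post-nasal voicing: voiceless stops become voiced after a nasal.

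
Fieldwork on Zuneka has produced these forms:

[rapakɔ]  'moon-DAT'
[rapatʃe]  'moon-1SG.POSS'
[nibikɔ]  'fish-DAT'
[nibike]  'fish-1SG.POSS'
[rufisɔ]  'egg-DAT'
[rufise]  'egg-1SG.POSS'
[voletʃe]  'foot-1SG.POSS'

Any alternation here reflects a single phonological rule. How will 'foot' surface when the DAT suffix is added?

[volekɔ]

In [rapakɔ] and [rapatʃe] the final segment of 'moon' alternates: [k] ~ [tʃ].
If /k/ were underlying and a rule turned it into [tʃ] before the 1SG.POSS suffix, 'fish' would also alternate; but it has [k] in both [nibikɔ] and [nibike].
The alternation reflects depalatalization: palato-alveolar /tʃ/ becomes [k] when no front vowel follows. /tʃ/ is underlying.
From [voletʃe] the stem 'foot' is /voletʃ/; when no front vowel follows this yields [volekɔ].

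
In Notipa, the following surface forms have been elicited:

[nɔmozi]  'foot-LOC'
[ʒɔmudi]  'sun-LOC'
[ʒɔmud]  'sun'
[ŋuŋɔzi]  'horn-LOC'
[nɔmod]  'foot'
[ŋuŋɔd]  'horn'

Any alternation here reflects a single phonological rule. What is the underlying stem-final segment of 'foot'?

/z/

In [nɔmozi] and [nɔmod] the final segment of 'foot' alternates: [z] ~ [d].
The stem 'sun' ([ʒɔmudi], [ʒɔmud]) shows [d] unchanged in both environments, so [d] cannot be basic with [z] derived before the LOC suffix.
So /z/ is underlying, and a rule of word-final hardening — voiced fricatives become stops word-finally — gives [d].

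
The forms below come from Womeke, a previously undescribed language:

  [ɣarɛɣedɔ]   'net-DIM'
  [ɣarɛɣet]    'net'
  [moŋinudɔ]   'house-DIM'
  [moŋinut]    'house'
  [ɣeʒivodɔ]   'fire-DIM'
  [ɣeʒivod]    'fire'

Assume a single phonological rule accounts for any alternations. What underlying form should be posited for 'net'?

/ɣarɛɣet/

The root 'net' surfaces as [ɣarɛɣedɔ] and [ɣarɛɣet], with a stem-final [d] ~ [t] alternation.
The stem 'fire' ([ɣeʒivodɔ], [ɣeʒivod]) shows [d] unchanged in both environments, so [d] cannot be basic with [t] derived in isolation.
The alternation reflects intervocalic voicing: voiceless stops become voiced between vowels. /t/ is underlying.
The underlying form of 'net' is therefore /ɣarɛɣet/.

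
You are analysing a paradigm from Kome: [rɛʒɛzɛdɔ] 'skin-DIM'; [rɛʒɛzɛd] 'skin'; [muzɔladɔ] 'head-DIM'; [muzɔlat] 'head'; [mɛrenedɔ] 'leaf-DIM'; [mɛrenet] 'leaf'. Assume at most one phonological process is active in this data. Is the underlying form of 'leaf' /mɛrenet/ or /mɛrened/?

The stem for 'leaf' ends in [d] in [mɛrenedɔ] but [t] in [mɛrenet].
But 'skin' keeps [d] in both environments ([rɛʒɛzɛdɔ], [rɛʒɛzɛd]), so there is no rule changing /d/ to [t] in isolation.
Therefore /t/ is basic and [d] is derived by intervocalic voicing (voiceless stops become voiced between vowels).

/mɛrenet/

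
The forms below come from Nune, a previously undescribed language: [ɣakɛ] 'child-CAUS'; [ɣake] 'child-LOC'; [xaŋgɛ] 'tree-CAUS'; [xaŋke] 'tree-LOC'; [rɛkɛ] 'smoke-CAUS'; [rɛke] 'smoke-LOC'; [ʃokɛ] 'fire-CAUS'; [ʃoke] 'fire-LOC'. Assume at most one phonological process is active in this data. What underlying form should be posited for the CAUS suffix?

The CAUS suffix surfaces as [-gɛ] and [-kɛ], depending on the final segment of the stem.
The LOC suffix, which begins with [k], is invariant after every stem; so [k] is not altered by any rule here.
So the underlying form is /-gɛ/, and voiced stops become voiceless after a vowel.

/-gɛ/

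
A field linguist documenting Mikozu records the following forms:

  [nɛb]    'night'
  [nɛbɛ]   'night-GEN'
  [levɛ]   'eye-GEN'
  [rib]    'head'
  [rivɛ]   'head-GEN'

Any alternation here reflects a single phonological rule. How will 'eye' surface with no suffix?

[leb]

The stem for 'head' ends in [b] in [rib] but [v] in [rivɛ].
But 'night' keeps [b] in both environments ([nɛb], [nɛbɛ]), so there is no rule changing /b/ to [v] before the GEN suffix.
The alternation reflects word-final hardening: voiced fricatives become stops word-finally. /v/ is underlying.
From [levɛ] the stem 'eye' is /lev/; word-finally this yields [leb].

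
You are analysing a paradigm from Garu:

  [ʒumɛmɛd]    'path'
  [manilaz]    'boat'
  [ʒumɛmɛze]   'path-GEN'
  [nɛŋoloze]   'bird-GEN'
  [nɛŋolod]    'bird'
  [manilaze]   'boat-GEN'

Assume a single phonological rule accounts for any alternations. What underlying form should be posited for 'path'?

In [ʒumɛmɛd] and [ʒumɛmɛze] the final segment of 'path' alternates: [d] ~ [z].
Compare 'boat', with invariant [z] in [manilaz] and [manilaze]: an analysis with underlying /z/ and a rule producing [d] in isolation would wrongly predict alternation here too.
The underlying segment must be /d/; voiced stops become fricatives between vowels, yielding [z] there.

/ʒumɛmɛd/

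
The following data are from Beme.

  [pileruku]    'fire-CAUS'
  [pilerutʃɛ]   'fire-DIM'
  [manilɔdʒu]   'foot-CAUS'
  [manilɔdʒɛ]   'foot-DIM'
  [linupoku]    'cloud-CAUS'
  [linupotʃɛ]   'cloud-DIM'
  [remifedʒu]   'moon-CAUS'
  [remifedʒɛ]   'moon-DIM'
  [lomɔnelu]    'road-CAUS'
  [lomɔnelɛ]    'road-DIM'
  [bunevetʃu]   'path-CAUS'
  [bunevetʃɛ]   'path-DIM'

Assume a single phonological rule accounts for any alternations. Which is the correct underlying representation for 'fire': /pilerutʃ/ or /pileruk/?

The stem for 'fire' ends in [k] in [pileruku] but [tʃ] in [pilerutʃɛ].
If /tʃ/ were underlying and a rule turned it into [k] before the CAUS suffix, 'path' would also alternate; but it has [tʃ] in both [bunevetʃu] and [bunevetʃɛ].
Therefore /k/ is basic and [tʃ] is derived by palatalization before a front vowel (/k/ becomes palato-alveolar [tʃ] before a front vowel).

/pileruk/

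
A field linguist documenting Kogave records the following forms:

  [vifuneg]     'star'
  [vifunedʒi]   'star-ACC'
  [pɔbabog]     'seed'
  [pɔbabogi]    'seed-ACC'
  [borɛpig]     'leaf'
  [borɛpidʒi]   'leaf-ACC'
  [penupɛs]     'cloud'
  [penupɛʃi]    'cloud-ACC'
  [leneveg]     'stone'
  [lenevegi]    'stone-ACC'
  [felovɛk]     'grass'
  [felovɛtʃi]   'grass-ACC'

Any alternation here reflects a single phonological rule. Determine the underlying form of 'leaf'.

/borɛpidʒ/

In [borɛpig] and [borɛpidʒi] the final segment of 'leaf' alternates: [g] ~ [dʒ].
The stem 'stone' ([leneveg], [lenevegi]) shows [g] unchanged in both environments, so [g] cannot be basic with [dʒ] derived before the ACC suffix.
Therefore /dʒ/ is basic and [g] is derived by depalatalization (palato-alveolar /tʃ/, /dʒ/ and /ʃ/ become [k], [g] and [s] when no front vowel follows).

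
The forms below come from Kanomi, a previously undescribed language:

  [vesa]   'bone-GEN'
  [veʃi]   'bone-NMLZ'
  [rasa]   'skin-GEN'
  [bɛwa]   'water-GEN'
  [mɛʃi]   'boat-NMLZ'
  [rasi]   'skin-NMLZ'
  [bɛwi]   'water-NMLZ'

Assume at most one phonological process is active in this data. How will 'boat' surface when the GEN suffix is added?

The stem for 'bone' ends in [s] in [vesa] but [ʃ] in [veʃi].
The stem 'skin' ([rasa], [rasi]) shows [s] unchanged in both environments, so [s] cannot be basic with [ʃ] derived before the NMLZ suffix.
So /ʃ/ is underlying, and a rule of depalatalization — palato-alveolar /ʃ/ becomes [s] when no front vowel follows — gives [s].
The one attested form of 'boat', [mɛʃi], shows underlying /mɛʃ/. Applying the same rule when no front vowel follows gives [mɛsa].

[mɛsa]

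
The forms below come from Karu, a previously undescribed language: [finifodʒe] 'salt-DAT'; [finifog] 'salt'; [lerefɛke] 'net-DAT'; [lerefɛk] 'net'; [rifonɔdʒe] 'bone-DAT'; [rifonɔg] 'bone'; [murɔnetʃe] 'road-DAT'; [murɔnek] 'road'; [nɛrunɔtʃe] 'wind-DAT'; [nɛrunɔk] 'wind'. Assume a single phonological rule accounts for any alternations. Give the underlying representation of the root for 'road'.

/murɔnetʃ/

'road' shows [tʃ] ~ [k] at the end of the stem ([murɔnetʃe] vs [murɔnek]).
Compare 'net', with invariant [k] in [lerefɛke] and [lerefɛk]: an analysis with underlying /k/ and a rule producing [tʃ] before the DAT suffix would wrongly predict alternation here too.
So /tʃ/ is underlying, and a rule of depalatalization — palato-alveolar /tʃ/ and /dʒ/ become [k] and [g] when no front vowel follows — gives [k].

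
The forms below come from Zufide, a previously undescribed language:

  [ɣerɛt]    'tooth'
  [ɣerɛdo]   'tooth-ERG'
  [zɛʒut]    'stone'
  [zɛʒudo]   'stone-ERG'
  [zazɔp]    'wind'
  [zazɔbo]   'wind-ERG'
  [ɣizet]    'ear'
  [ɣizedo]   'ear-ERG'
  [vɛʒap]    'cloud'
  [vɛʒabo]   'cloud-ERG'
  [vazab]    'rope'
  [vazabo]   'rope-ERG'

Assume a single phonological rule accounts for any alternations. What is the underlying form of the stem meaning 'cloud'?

/vɛʒap/

The stem for 'cloud' ends in [p] in [vɛʒap] but [b] in [vɛʒabo].
Compare 'rope', with invariant [b] in [vazab] and [vazabo]: an analysis with underlying /b/ and a rule producing [p] in isolation would wrongly predict alternation here too.
So /p/ is underlying, and a rule of intervocalic voicing — voiceless stops become voiced between vowels — gives [b].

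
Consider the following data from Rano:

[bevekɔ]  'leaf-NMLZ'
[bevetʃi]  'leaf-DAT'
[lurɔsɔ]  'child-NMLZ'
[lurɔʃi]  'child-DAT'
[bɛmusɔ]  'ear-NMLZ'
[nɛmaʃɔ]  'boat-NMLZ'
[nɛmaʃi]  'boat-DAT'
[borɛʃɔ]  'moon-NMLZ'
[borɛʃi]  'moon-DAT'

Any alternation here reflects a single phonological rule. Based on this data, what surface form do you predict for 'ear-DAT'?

[bɛmuʃi]

In [lurɔsɔ] and [lurɔʃi] the final segment of 'child' alternates: [s] ~ [ʃ].
If /ʃ/ were underlying and a rule turned it into [s] before the NMLZ suffix, 'boat' would also alternate; but it has [ʃ] in both [nɛmaʃɔ] and [nɛmaʃi].
The alternation reflects palatalization before a front vowel: /k/ and /s/ become palato-alveolar [tʃ] and [ʃ] before a front vowel. /s/ is underlying.
The one attested form of 'ear', [bɛmusɔ], shows underlying /bɛmus/. Applying the same rule before a front vowel gives [bɛmuʃi].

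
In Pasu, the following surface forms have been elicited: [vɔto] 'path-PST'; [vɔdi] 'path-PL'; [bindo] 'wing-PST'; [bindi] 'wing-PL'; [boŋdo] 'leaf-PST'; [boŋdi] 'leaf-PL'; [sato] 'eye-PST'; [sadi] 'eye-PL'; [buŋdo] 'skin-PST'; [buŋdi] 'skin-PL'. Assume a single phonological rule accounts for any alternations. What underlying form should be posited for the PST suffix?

/-to/

The PST morpheme has two allomorphs, [-do] and [-to].
By contrast the PL suffix keeps its initial [d] throughout — that segment must be underlying.
So the underlying form is /-to/, and voiceless stops become voiced after a nasal.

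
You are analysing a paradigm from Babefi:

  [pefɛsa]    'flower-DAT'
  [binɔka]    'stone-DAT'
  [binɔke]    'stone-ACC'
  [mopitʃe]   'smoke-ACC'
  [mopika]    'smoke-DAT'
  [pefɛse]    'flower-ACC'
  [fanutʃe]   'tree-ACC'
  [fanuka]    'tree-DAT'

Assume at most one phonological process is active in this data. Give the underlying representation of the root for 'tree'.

/fanutʃ/

The stem for 'tree' ends in [tʃ] in [fanutʃe] but [k] in [fanuka].
Compare 'stone', with invariant [k] in [binɔke] and [binɔka]: an analysis with underlying /k/ and a rule producing [tʃ] before the ACC suffix would wrongly predict alternation here too.
So /tʃ/ is underlying, and a rule of depalatalization — palato-alveolar /tʃ/ becomes [k] when no front vowel follows — gives [k].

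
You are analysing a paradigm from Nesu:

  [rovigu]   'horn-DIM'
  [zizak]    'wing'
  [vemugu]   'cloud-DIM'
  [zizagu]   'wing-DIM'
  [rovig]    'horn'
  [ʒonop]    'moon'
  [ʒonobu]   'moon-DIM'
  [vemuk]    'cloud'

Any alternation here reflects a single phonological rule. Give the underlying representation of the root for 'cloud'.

/vemuk/

The root 'cloud' surfaces as [vemuk] and [vemugu], with a stem-final [k] ~ [g] alternation.
The stem 'horn' ([rovig], [rovigu]) shows [g] unchanged in both environments, so [g] cannot be basic with [k] derived in isolation.
The underlying segment must be /k/; voiceless stops become voiced between vowels, yielding [g] there.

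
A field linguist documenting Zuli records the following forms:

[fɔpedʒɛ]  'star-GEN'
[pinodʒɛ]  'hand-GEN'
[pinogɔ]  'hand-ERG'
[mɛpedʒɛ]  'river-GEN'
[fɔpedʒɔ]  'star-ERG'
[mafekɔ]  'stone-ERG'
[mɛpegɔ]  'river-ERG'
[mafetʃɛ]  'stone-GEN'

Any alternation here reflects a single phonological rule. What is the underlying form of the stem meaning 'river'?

In [mɛpegɔ] and [mɛpedʒɛ] the final segment of 'river' alternates: [g] ~ [dʒ].
But 'star' keeps [dʒ] in both environments ([fɔpedʒɔ], [fɔpedʒɛ]), so there is no rule changing /dʒ/ to [g] before the ERG suffix.
So /g/ is underlying, and a rule of palatalization before a front vowel — /k/ and /g/ become palato-alveolar [tʃ] and [dʒ] before a front vowel — gives [dʒ].

/mɛpeg/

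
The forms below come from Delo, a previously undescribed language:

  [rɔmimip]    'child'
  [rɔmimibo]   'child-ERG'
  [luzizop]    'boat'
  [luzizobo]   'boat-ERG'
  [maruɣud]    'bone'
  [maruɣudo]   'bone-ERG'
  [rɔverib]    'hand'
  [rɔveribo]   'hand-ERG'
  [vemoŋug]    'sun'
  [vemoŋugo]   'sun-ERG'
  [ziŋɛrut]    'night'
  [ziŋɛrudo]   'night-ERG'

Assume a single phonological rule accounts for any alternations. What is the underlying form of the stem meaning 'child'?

'child' shows [p] ~ [b] at the end of the stem ([rɔmimip] vs [rɔmimibo]).
The stem 'hand' ([rɔverib], [rɔveribo]) shows [b] unchanged in both environments, so [b] cannot be basic with [p] derived in isolation.
The alternation reflects intervocalic voicing: voiceless stops become voiced between vowels. /p/ is underlying.

/rɔmimip/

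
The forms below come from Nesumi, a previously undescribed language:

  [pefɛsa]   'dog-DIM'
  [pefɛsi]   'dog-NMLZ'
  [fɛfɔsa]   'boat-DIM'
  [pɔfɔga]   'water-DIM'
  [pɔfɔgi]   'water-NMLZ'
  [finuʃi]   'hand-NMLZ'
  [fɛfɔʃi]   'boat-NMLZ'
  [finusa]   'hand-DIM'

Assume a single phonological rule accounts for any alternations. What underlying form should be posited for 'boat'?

In [fɛfɔsa] and [fɛfɔʃi] the final segment of 'boat' alternates: [s] ~ [ʃ].
But 'dog' keeps [s] in both environments ([pefɛsa], [pefɛsi]), so there is no rule changing /s/ to [ʃ] before the NMLZ suffix.
So /ʃ/ is underlying, and a rule of depalatalization — palato-alveolar /ʃ/ becomes [s] when no front vowel follows — gives [s].

/fɛfɔʃ/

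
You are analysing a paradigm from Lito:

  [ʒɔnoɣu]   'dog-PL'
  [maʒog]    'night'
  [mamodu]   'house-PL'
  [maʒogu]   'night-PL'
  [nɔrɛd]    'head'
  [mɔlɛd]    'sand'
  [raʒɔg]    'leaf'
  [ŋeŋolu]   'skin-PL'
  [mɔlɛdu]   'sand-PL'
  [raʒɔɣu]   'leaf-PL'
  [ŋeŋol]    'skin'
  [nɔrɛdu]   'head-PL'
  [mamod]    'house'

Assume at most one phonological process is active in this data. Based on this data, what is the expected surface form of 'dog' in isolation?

[ʒɔnog]

In [raʒɔg] and [raʒɔɣu] the final segment of 'leaf' alternates: [g] ~ [ɣ].
Compare 'night', with invariant [g] in [maʒog] and [maʒogu]: an analysis with underlying /g/ and a rule producing [ɣ] before the PL suffix would wrongly predict alternation here too.
So /ɣ/ is underlying, and a rule of word-final hardening — voiced fricatives become stops word-finally — gives [g].
The one attested form of 'dog', [ʒɔnoɣu], shows underlying /ʒɔnoɣ/. Applying the same rule word-finally gives [ʒɔnog].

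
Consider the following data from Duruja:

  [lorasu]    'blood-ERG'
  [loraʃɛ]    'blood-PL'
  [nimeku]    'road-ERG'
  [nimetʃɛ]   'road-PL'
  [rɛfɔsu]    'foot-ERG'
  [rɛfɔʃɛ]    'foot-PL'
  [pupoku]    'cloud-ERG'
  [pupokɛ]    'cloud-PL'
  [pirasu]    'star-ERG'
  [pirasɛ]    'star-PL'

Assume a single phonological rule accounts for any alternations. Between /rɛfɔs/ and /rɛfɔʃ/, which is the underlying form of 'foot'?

The stem for 'foot' ends in [s] in [rɛfɔsu] but [ʃ] in [rɛfɔʃɛ].
If /s/ were underlying and a rule turned it into [ʃ] before the PL suffix, 'star' would also alternate; but it has [s] in both [pirasu] and [pirasɛ].
The alternation reflects depalatalization: palato-alveolar /tʃ/ and /ʃ/ become [k] and [s] when no front vowel follows. /ʃ/ is underlying.

/rɛfɔʃ/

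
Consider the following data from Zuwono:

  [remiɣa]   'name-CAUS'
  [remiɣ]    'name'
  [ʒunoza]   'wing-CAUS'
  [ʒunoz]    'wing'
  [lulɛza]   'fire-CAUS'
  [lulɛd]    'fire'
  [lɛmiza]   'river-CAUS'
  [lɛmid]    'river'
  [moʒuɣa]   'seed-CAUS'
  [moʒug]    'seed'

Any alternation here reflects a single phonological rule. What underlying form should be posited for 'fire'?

/lulɛd/

'fire' shows [z] ~ [d] at the end of the stem ([lulɛza] vs [lulɛd]).
The stem 'wing' ([ʒunoza], [ʒunoz]) shows [z] unchanged in both environments, so [z] cannot be basic with [d] derived in isolation.
So /d/ is underlying, and a rule of intervocalic spirantization — voiced stops become fricatives between vowels — gives [z].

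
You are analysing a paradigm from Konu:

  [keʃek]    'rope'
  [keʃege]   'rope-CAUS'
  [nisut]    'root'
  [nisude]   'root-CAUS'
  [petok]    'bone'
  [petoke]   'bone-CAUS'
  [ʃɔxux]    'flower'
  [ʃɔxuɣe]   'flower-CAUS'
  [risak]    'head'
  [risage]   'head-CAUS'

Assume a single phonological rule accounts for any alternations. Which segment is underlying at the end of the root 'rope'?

/g/

'rope' shows [k] ~ [g] at the end of the stem ([keʃek] vs [keʃege]).
If /k/ were underlying and a rule turned it into [g] before the CAUS suffix, 'bone' would also alternate; but it has [k] in both [petok] and [petoke].
The underlying segment must be /g/; voiced obstruents become voiceless word-finally, yielding [k] there.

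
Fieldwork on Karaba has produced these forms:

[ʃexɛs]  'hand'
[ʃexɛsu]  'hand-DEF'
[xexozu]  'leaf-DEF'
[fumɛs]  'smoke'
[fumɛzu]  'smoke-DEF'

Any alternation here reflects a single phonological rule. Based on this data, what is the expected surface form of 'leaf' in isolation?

'smoke' shows [s] ~ [z] at the end of the stem ([fumɛs] vs [fumɛzu]).
But 'hand' keeps [s] in both environments ([ʃexɛs], [ʃexɛsu]), so there is no rule changing /s/ to [z] before the DEF suffix.
The alternation reflects word-final obstruent devoicing: voiced obstruents become voiceless word-finally. /z/ is underlying.
From [xexozu] the stem 'leaf' is /xexoz/; word-finally this yields [xexos].

[xexos]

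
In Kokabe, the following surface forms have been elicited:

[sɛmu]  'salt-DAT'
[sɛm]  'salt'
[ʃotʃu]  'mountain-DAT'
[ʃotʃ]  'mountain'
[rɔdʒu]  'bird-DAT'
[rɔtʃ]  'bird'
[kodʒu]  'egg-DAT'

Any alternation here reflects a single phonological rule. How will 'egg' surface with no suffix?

[kotʃ]

The root 'bird' surfaces as [rɔdʒu] and [rɔtʃ], with a stem-final [dʒ] ~ [tʃ] alternation.
The stem 'mountain' ([ʃotʃu], [ʃotʃ]) shows [tʃ] unchanged in both environments, so [tʃ] cannot be basic with [dʒ] derived before the DAT suffix.
So /dʒ/ is underlying, and a rule of word-final obstruent devoicing — voiced obstruents become voiceless word-finally — gives [tʃ].
The one attested form of 'egg', [kodʒu], shows underlying /kodʒ/. Applying the same rule word-finally gives [kotʃ].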